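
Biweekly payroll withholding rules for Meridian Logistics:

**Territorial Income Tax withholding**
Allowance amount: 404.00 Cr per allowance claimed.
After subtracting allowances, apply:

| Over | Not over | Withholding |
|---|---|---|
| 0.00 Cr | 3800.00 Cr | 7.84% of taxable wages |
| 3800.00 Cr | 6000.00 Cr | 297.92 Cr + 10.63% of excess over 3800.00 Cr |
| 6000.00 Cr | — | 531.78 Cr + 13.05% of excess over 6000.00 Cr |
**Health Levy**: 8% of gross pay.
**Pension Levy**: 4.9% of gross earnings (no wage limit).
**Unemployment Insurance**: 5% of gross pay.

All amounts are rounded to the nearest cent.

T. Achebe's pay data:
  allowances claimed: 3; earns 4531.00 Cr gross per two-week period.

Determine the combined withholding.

Territorial Income Tax: taxable = 4531.00 Cr − 3×404.00 Cr = 3319.00 Cr
  7.84% × 3319.00 Cr = 260.21 Cr
Health Levy: 8% × 4531.00 Cr = 362.48 Cr
Pension Levy: 4.9% × 4531.00 Cr = 222.02 Cr
Unemployment Insurance: 5% × 4531.00 Cr = 226.55 Cr
Total: 260.21 Cr + 362.48 Cr + 222.02 Cr + 226.55 Cr = 1071.26 Cr

1071.26 Cr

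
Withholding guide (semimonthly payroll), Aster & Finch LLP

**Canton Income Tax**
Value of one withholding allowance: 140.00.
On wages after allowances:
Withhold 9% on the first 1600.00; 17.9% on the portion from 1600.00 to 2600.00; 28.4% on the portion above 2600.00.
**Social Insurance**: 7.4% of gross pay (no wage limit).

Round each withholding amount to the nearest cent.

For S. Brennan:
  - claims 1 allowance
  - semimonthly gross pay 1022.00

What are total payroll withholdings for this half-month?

155.01

Canton Income Tax: taxable = 1022.00 − 1×140.00 = 882.00
  9% × 882.00 = 79.38
Social Insurance: 7.4% × 1022.00 = 75.63
Total: 79.38 + 75.63 = 155.01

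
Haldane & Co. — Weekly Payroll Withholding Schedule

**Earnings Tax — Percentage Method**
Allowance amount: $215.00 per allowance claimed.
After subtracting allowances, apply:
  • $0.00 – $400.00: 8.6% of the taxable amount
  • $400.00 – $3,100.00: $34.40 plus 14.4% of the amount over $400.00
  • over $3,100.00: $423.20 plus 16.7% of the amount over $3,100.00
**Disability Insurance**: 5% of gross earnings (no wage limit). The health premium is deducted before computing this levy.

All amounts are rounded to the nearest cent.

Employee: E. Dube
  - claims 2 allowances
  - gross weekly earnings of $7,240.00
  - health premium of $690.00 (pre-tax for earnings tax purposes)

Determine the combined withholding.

$1,255.04

Earnings Tax: taxable = $7,240.00 − $690.00 − 2×$215.00 = $6,120.00
  $423.20 + 16.7% × ($6,120.00 − $3,100.00) = $423.20 + 16.7% × $3,020.00 = $927.54
Disability Insurance: 5% × $6,550.00 = $327.50
Total: $927.54 + $327.50 = $1,255.04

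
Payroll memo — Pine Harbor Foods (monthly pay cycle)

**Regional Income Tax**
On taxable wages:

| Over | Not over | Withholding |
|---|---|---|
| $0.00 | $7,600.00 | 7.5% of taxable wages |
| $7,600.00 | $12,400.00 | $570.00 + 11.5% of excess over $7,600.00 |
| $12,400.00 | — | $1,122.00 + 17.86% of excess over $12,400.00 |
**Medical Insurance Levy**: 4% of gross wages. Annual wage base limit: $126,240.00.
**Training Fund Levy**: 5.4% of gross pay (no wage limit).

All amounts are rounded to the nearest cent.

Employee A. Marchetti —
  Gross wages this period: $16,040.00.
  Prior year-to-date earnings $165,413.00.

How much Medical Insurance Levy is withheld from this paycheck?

Medical Insurance Levy: YTD $165,413.00 ≥ cap $126,240.00 → $0.00

$0.00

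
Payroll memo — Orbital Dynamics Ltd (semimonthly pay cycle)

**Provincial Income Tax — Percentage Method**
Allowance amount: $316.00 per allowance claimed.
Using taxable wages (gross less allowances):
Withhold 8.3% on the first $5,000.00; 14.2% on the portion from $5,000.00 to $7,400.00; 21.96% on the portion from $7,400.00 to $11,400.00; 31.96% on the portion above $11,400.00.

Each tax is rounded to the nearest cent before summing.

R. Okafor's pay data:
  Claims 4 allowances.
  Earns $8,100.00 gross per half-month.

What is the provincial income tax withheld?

Provincial Income Tax: taxable = $8,100.00 − 4×$316.00 = $6,836.00
  $415.00 + 14.2% × ($6,836.00 − $5,000.00) = $415.00 + 14.2% × $1,836.00 = $675.71

$675.71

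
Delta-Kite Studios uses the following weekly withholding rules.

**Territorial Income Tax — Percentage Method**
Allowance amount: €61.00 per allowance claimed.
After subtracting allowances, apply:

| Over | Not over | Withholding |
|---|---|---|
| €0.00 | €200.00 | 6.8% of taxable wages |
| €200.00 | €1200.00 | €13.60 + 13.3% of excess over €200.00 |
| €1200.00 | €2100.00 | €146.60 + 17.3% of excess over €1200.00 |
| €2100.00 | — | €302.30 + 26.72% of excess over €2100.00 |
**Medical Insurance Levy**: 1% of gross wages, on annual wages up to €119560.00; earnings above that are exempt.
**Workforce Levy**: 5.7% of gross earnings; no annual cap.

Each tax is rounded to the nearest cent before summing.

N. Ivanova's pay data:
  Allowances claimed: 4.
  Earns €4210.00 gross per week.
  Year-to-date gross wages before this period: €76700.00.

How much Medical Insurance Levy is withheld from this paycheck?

Medical Insurance Levy: 1% × €4210.00 = €42.10

€42.10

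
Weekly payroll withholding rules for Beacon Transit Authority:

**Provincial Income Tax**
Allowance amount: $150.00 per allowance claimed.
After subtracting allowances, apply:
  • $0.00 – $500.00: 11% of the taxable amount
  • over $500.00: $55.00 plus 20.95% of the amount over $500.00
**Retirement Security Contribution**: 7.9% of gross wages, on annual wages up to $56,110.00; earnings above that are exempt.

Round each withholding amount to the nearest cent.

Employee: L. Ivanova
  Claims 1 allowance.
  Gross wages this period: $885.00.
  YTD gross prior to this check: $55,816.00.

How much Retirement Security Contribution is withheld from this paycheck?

Retirement Security Contribution: cap $56,110.00 − YTD $55,816.00 = $294.00 subject; 7.9% × $294.00 = $23.23

$23.23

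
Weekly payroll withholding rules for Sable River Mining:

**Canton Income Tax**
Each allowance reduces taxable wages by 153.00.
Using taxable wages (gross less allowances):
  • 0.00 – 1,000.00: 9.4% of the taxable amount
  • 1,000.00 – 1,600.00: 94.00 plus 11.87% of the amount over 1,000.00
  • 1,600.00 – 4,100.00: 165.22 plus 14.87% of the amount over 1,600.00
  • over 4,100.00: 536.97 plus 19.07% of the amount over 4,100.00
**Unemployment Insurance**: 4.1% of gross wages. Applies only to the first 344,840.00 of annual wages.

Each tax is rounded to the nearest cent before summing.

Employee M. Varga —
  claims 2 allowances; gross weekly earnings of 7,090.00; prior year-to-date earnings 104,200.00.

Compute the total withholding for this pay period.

Canton Income Tax: taxable = 7,090.00 − 2×153.00 = 6,784.00
  536.97 + 19.07% × (6,784.00 − 4,100.00) = 536.97 + 19.07% × 2,684.00 = 1,048.81
Unemployment Insurance: 4.1% × 7,090.00 = 290.69
Total: 1,048.81 + 290.69 = 1,339.50

1,339.50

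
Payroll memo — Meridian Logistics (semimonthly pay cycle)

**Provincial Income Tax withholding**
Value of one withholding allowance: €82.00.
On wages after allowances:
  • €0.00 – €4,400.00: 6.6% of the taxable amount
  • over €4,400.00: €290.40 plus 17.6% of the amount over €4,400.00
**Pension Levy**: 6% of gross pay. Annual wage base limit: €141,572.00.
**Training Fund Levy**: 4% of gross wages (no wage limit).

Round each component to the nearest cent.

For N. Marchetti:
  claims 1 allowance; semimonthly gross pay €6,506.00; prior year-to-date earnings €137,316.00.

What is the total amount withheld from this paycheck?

€1,162.22

Provincial Income Tax: taxable = €6,506.00 − 1×€82.00 = €6,424.00
  €290.40 + 17.6% × (€6,424.00 − €4,400.00) = €290.40 + 17.6% × €2,024.00 = €646.62
Pension Levy: cap €141,572.00 − YTD €137,316.00 = €4,256.00 subject; 6% × €4,256.00 = €255.36
Training Fund Levy: 4% × €6,506.00 = €260.24
Total: €646.62 + €255.36 + €260.24 = €1,162.22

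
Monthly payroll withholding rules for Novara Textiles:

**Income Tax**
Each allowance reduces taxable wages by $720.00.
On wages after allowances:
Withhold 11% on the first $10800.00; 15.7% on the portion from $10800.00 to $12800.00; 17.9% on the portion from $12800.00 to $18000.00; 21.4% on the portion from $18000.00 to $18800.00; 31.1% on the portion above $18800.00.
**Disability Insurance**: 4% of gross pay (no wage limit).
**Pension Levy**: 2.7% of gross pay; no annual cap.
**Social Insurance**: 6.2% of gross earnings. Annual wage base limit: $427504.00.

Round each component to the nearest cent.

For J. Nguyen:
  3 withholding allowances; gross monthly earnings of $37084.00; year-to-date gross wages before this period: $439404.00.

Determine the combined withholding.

$10103.19

Income Tax: taxable = $37084.00 − 3×$720.00 = $34924.00
  $2604.00 + 31.1% × ($34924.00 − $18800.00) = $2604.00 + 31.1% × $16124.00 = $7618.56
Disability Insurance: 4% × $37084.00 = $1483.36
Pension Levy: 2.7% × $37084.00 = $1001.27
Social Insurance: YTD $439404.00 ≥ cap $427504.00 → $0.00
Total: $7618.56 + $1483.36 + $1001.27 + $0.00 = $10103.19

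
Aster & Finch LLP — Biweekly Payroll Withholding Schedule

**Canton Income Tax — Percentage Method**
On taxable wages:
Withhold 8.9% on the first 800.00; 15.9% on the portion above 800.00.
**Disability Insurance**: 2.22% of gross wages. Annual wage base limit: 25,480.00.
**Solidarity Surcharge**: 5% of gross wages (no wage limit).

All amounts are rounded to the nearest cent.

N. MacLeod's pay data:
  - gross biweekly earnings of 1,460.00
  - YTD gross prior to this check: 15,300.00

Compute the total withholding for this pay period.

Canton Income Tax: taxable = 1,460.00
  71.20 + 15.9% × (1,460.00 − 800.00) = 71.20 + 15.9% × 660.00 = 176.14
Disability Insurance: 2.22% × 1,460.00 = 32.41
Solidarity Surcharge: 5% × 1,460.00 = 73.00
Total: 176.14 + 32.41 + 73.00 = 281.55

281.55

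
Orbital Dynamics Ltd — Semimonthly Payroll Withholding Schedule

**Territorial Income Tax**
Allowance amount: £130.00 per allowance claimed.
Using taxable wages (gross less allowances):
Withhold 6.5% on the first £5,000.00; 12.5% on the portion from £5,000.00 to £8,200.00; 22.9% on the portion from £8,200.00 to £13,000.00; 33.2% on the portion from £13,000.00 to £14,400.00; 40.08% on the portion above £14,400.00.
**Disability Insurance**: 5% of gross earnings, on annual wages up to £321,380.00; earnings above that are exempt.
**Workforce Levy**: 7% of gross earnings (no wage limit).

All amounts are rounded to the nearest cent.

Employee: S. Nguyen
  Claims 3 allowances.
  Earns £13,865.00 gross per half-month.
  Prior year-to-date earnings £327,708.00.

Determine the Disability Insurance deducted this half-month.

£0.00

Disability Insurance: YTD £327,708.00 ≥ cap £321,380.00 → £0.00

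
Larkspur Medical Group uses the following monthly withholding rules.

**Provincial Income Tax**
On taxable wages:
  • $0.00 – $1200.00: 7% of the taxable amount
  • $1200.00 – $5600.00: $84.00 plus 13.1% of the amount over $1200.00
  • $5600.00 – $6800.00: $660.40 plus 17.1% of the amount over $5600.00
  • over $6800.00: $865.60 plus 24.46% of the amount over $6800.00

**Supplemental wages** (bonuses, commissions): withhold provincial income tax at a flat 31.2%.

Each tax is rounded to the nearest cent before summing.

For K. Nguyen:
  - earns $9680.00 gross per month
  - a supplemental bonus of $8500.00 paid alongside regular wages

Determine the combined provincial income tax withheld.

Provincial Income Tax: taxable = $9680.00
  $865.60 + 24.46% × ($9680.00 − $6800.00) = $865.60 + 24.46% × $2880.00 = $1570.05
Supplemental (31.2% flat on bonus): 31.2% × $8500.00 = $2652.00
Total provincial income tax: $1570.05 + $2652.00 = $4222.05

$4222.05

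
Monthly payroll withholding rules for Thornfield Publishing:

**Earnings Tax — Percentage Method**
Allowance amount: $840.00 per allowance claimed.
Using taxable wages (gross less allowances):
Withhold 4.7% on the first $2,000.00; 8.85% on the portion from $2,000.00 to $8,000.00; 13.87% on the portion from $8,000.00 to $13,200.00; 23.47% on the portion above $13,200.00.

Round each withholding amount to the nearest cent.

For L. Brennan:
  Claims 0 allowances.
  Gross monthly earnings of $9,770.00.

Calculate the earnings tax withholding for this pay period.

$870.50

Earnings Tax: taxable = $9,770.00
  $625.00 + 13.87% × ($9,770.00 − $8,000.00) = $625.00 + 13.87% × $1,770.00 = $870.50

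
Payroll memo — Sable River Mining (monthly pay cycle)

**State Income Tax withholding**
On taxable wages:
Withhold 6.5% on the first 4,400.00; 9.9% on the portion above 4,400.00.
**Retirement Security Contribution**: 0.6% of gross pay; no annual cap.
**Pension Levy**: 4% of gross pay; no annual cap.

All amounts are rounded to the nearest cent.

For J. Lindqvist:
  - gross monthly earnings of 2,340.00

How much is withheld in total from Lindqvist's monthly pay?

259.74

State Income Tax: taxable = 2,340.00
  6.5% × 2,340.00 = 152.10
Retirement Security Contribution: 0.6% × 2,340.00 = 14.04
Pension Levy: 4% × 2,340.00 = 93.60
Total: 152.10 + 14.04 + 93.60 = 259.74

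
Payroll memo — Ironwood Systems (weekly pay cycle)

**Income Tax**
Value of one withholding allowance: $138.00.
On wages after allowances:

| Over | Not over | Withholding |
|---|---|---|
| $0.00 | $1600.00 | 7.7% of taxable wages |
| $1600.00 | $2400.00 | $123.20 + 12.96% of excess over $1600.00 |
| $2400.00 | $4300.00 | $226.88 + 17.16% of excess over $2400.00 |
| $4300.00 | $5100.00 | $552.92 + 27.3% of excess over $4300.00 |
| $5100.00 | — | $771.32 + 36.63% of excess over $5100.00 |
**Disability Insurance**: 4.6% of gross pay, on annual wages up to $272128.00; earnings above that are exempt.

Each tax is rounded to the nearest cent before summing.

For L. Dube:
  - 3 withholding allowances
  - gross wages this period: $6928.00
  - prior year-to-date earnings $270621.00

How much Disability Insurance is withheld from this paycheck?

Disability Insurance: cap $272128.00 − YTD $270621.00 = $1507.00 subject; 4.6% × $1507.00 = $69.32

$69.32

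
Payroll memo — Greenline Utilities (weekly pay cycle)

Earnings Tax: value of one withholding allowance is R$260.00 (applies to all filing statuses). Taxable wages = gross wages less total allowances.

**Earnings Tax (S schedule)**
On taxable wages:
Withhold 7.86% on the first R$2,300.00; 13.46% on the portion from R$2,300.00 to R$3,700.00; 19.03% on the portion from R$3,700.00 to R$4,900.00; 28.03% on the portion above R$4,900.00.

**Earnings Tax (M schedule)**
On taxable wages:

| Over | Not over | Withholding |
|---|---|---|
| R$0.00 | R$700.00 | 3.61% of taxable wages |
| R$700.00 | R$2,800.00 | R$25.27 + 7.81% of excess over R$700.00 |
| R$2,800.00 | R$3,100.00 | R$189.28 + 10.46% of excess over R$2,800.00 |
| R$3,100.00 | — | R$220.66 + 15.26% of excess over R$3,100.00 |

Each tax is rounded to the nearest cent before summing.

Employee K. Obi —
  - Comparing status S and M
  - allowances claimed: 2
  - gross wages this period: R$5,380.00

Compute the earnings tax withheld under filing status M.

Earnings Tax (M): taxable = R$5,380.00 − 2×R$260.00 = R$4,860.00
  R$220.66 + 15.26% × (R$4,860.00 − R$3,100.00) = R$220.66 + 15.26% × R$1,760.00 = R$489.24

R$489.24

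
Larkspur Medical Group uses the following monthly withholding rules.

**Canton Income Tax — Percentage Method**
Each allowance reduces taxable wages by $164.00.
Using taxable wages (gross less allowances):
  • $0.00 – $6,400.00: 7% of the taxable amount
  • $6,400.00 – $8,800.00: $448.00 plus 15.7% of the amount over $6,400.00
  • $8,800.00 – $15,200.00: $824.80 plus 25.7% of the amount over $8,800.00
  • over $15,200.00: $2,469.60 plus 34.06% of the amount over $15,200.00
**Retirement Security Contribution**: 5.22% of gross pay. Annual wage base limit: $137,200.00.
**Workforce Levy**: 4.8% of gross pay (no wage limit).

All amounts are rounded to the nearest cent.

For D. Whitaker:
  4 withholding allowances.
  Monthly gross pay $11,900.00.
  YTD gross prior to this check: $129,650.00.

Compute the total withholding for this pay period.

$2,418.22

Canton Income Tax: taxable = $11,900.00 − 4×$164.00 = $11,244.00
  $824.80 + 25.7% × ($11,244.00 − $8,800.00) = $824.80 + 25.7% × $2,444.00 = $1,452.91
Retirement Security Contribution: cap $137,200.00 − YTD $129,650.00 = $7,550.00 subject; 5.22% × $7,550.00 = $394.11
Workforce Levy: 4.8% × $11,900.00 = $571.20
Total: $1,452.91 + $394.11 + $571.20 = $2,418.22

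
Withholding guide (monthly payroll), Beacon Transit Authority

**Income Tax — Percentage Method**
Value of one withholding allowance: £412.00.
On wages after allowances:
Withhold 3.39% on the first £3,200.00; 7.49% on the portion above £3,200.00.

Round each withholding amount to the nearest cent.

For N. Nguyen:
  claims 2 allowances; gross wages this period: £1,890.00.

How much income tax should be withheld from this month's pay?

Income Tax: taxable = £1,890.00 − 2×£412.00 = £1,066.00
  3.39% × £1,066.00 = £36.14

£36.14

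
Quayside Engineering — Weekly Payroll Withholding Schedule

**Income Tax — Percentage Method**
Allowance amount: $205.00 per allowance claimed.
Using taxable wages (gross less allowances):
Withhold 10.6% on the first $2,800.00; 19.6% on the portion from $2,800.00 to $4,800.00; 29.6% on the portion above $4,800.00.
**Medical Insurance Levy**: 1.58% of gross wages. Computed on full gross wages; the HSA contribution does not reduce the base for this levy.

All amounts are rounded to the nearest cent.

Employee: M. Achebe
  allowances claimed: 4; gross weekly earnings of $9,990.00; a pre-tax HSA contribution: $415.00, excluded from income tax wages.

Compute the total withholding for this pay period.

$2,017.32

Income Tax: taxable = $9,990.00 − $415.00 − 4×$205.00 = $8,755.00
  $688.80 + 29.6% × ($8,755.00 − $4,800.00) = $688.80 + 29.6% × $3,955.00 = $1,859.48
Medical Insurance Levy: 1.58% × $9,990.00 = $157.84
Total: $1,859.48 + $157.84 = $2,017.32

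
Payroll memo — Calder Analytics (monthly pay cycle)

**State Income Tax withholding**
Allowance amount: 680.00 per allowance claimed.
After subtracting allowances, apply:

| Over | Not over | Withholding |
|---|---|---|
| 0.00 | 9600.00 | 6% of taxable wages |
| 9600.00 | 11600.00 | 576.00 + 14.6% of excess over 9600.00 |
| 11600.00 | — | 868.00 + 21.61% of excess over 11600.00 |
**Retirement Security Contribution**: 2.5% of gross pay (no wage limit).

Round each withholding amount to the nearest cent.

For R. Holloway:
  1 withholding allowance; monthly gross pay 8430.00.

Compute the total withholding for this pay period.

State Income Tax: taxable = 8430.00 − 1×680.00 = 7750.00
  6% × 7750.00 = 465.00
Retirement Security Contribution: 2.5% × 8430.00 = 210.75
Total: 465.00 + 210.75 = 675.75

675.75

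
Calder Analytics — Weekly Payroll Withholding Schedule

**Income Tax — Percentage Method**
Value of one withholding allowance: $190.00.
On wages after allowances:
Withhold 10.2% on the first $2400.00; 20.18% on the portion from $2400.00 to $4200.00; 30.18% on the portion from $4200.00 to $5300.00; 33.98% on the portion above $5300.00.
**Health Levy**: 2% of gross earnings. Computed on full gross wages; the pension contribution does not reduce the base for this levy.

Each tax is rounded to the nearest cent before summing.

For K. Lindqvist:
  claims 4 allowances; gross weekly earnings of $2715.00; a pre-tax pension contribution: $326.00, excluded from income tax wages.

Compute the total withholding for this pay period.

$220.46

Income Tax: taxable = $2715.00 − $326.00 − 4×$190.00 = $1629.00
  10.2% × $1629.00 = $166.16
Health Levy: 2% × $2715.00 = $54.30
Total: $166.16 + $54.30 = $220.46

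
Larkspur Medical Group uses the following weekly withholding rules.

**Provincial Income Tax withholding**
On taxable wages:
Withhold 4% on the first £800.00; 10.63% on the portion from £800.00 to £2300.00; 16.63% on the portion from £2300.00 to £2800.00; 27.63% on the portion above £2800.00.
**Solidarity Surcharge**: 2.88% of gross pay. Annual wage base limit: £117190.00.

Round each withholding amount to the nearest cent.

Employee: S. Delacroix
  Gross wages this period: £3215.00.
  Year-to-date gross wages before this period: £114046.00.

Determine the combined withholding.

Provincial Income Tax: taxable = £3215.00
  £274.60 + 27.63% × (£3215.00 − £2800.00) = £274.60 + 27.63% × £415.00 = £389.26
Solidarity Surcharge: cap £117190.00 − YTD £114046.00 = £3144.00 subject; 2.88% × £3144.00 = £90.55
Total: £389.26 + £90.55 = £479.81

£479.81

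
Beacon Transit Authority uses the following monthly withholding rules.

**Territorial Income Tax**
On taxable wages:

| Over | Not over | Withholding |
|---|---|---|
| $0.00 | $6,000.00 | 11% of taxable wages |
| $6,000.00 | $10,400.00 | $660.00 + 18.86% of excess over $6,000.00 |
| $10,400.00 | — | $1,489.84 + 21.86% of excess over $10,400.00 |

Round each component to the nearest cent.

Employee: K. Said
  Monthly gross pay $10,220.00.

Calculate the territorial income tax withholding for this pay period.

Territorial Income Tax: taxable = $10,220.00
  $660.00 + 18.86% × ($10,220.00 − $6,000.00) = $660.00 + 18.86% × $4,220.00 = $1,455.89

$1,455.89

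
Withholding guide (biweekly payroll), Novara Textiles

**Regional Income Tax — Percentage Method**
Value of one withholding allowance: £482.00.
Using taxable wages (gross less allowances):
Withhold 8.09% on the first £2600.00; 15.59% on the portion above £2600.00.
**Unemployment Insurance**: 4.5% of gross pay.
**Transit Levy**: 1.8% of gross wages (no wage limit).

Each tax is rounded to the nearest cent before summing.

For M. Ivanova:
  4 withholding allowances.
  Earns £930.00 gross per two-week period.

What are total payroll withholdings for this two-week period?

Regional Income Tax: taxable = £930.00 − 4×£482.00 = £-998.00
  Taxable ≤ 0 → £0.00
Unemployment Insurance: 4.5% × £930.00 = £41.85
Transit Levy: 1.8% × £930.00 = £16.74
Total: £0.00 + £41.85 + £16.74 = £58.59

£58.59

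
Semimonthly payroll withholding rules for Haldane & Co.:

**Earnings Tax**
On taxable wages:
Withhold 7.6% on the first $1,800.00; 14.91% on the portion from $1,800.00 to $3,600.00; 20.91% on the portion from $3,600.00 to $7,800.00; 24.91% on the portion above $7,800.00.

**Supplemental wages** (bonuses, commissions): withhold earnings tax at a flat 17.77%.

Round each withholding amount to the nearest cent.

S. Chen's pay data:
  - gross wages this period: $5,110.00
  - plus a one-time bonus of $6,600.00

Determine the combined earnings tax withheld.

Earnings Tax: taxable = $5,110.00
  $405.18 + 20.91% × ($5,110.00 − $3,600.00) = $405.18 + 20.91% × $1,510.00 = $720.92
Supplemental (17.77% flat on bonus): 17.77% × $6,600.00 = $1,172.82
Total earnings tax: $720.92 + $1,172.82 = $1,893.74

$1,893.74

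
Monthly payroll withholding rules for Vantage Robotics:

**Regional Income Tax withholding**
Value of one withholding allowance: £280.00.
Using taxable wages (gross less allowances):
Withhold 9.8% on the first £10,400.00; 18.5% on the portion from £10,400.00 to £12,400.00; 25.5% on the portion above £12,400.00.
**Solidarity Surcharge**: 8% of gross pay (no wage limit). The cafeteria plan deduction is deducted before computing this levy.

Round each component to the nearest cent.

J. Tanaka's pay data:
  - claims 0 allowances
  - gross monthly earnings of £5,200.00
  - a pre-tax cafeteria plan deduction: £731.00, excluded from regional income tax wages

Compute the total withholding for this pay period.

Regional Income Tax: taxable = £5,200.00 − £731.00 = £4,469.00
  9.8% × £4,469.00 = £437.96
Solidarity Surcharge: 8% × £4,469.00 = £357.52
Total: £437.96 + £357.52 = £795.48

£795.48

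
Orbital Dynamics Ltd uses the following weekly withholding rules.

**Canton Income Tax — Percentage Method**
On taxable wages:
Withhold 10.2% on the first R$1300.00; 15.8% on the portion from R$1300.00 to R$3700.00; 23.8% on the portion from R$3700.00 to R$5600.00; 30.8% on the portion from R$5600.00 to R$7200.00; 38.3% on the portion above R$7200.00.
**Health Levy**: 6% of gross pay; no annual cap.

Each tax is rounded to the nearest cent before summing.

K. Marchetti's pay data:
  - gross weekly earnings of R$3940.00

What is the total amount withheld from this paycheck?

Canton Income Tax: taxable = R$3940.00
  R$511.80 + 23.8% × (R$3940.00 − R$3700.00) = R$511.80 + 23.8% × R$240.00 = R$568.92
Health Levy: 6% × R$3940.00 = R$236.40
Total: R$568.92 + R$236.40 = R$805.32

R$805.32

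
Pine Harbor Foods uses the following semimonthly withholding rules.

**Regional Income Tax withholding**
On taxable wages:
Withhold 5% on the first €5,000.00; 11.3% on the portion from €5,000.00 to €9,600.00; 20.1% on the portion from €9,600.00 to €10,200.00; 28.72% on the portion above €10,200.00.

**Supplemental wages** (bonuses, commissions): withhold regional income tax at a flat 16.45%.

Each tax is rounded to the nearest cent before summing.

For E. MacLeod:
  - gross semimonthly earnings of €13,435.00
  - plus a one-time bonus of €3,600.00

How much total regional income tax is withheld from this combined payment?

Regional Income Tax: taxable = €13,435.00
  €890.40 + 28.72% × (€13,435.00 − €10,200.00) = €890.40 + 28.72% × €3,235.00 = €1,819.49
Supplemental (16.45% flat on bonus): 16.45% × €3,600.00 = €592.20
Total regional income tax: €1,819.49 + €592.20 = €2,411.69

€2,411.69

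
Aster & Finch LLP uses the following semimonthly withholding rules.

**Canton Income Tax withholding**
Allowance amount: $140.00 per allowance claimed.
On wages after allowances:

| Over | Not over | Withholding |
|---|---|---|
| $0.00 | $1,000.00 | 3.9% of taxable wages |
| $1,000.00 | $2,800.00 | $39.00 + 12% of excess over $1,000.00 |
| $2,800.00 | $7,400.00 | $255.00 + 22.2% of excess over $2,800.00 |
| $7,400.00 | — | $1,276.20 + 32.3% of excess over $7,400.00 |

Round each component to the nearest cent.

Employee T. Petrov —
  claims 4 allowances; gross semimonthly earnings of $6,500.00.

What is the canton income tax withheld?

Canton Income Tax: taxable = $6,500.00 − 4×$140.00 = $5,940.00
  $255.00 + 22.2% × ($5,940.00 − $2,800.00) = $255.00 + 22.2% × $3,140.00 = $952.08

$952.08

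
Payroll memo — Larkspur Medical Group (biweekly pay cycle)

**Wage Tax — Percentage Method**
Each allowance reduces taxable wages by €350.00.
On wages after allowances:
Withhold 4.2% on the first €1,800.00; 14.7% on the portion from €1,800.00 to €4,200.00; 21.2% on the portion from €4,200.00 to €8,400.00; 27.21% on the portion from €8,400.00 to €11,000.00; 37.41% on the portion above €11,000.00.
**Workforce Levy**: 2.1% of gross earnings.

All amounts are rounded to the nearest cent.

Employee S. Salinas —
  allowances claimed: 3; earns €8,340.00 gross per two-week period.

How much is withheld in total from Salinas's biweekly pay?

€1,258.62

Wage Tax: taxable = €8,340.00 − 3×€350.00 = €7,290.00
  €428.40 + 21.2% × (€7,290.00 − €4,200.00) = €428.40 + 21.2% × €3,090.00 = €1,083.48
Workforce Levy: 2.1% × €8,340.00 = €175.14
Total: €1,083.48 + €175.14 = €1,258.62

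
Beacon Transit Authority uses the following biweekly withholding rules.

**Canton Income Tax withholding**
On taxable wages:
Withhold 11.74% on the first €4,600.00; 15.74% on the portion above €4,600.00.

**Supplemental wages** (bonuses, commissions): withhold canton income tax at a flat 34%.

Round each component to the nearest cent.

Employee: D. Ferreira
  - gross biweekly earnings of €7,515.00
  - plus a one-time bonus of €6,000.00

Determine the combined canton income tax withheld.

Canton Income Tax: taxable = €7,515.00
  €540.04 + 15.74% × (€7,515.00 − €4,600.00) = €540.04 + 15.74% × €2,915.00 = €998.86
Supplemental (34% flat on bonus): 34% × €6,000.00 = €2,040.00
Total canton income tax: €998.86 + €2,040.00 = €3,038.86

€3,038.86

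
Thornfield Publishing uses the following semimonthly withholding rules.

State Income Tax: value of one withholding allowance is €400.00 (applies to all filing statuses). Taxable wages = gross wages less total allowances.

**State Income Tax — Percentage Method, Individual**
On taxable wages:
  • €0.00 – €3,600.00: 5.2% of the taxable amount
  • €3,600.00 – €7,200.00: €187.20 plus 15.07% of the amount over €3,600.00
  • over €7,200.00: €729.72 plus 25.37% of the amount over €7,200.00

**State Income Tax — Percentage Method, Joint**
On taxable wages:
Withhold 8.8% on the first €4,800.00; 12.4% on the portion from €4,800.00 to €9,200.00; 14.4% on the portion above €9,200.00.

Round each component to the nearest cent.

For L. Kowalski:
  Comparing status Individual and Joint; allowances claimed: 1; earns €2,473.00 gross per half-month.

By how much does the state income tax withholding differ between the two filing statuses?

€74.62

State Income Tax (Individual): taxable = €2,473.00 − 1×€400.00 = €2,073.00
  5.2% × €2,073.00 = €107.80
State Income Tax (Joint): taxable = €2,473.00 − 1×€400.00 = €2,073.00
  8.8% × €2,073.00 = €182.42
Difference: |€107.80 − €182.42| = €74.62 (higher under Joint)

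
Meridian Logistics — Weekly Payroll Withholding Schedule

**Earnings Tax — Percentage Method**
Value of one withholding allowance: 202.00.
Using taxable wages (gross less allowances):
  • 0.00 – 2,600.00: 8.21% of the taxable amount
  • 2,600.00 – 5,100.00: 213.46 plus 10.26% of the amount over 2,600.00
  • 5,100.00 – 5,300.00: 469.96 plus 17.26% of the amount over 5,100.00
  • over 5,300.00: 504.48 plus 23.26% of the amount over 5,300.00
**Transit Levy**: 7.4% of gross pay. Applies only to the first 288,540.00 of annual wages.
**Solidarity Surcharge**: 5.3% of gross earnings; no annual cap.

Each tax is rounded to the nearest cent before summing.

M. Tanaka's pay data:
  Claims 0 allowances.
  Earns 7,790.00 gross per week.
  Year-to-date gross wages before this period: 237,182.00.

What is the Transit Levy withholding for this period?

Transit Levy: 7.4% × 7,790.00 = 576.46

576.46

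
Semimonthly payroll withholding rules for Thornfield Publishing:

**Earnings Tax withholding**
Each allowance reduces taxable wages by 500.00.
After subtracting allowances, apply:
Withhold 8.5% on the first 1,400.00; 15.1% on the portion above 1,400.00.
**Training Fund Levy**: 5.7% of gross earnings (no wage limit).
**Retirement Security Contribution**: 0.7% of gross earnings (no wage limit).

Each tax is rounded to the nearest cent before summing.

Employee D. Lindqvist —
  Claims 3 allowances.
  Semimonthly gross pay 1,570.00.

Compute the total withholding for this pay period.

106.43

Earnings Tax: taxable = 1,570.00 − 3×500.00 = 70.00
  8.5% × 70.00 = 5.95
Training Fund Levy: 5.7% × 1,570.00 = 89.49
Retirement Security Contribution: 0.7% × 1,570.00 = 10.99
Total: 5.95 + 89.49 + 10.99 = 106.43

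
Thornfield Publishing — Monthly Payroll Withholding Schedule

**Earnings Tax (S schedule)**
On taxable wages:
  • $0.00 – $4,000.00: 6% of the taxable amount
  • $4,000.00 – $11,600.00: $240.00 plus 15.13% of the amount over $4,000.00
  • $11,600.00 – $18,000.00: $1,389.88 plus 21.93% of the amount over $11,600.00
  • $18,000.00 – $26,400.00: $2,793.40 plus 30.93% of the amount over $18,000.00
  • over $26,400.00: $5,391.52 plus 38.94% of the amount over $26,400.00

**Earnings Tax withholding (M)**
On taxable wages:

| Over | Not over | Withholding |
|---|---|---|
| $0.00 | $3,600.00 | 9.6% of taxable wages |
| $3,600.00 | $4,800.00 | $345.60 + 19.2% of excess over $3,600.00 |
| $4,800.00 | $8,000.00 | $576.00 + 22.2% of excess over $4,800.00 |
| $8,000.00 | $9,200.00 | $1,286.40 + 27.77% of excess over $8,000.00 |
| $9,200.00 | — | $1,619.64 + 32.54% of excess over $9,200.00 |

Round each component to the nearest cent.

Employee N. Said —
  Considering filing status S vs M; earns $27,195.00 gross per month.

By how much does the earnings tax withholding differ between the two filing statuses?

Earnings Tax (S): taxable = $27,195.00
  $5,391.52 + 38.94% × ($27,195.00 − $26,400.00) = $5,391.52 + 38.94% × $795.00 = $5,701.09
Earnings Tax (M): taxable = $27,195.00
  $1,619.64 + 32.54% × ($27,195.00 − $9,200.00) = $1,619.64 + 32.54% × $17,995.00 = $7,475.21
Difference: |$5,701.09 − $7,475.21| = $1,774.12 (higher under M)

$1,774.12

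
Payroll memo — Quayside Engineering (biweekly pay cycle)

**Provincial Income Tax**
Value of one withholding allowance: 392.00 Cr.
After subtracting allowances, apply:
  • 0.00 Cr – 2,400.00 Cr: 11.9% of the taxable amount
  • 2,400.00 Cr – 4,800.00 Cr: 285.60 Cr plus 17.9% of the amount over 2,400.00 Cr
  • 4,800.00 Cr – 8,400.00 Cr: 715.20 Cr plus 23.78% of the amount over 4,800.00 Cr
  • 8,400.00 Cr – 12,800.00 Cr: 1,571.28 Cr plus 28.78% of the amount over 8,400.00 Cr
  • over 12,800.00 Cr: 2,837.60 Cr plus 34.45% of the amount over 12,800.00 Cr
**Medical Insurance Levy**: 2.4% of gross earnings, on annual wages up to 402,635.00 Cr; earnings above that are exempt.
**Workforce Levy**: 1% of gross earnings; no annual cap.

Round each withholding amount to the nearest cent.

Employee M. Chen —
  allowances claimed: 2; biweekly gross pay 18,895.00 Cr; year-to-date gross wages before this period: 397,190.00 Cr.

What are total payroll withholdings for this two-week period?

4,986.87 Cr

Provincial Income Tax: taxable = 18,895.00 Cr − 2×392.00 Cr = 18,111.00 Cr
  2,837.60 Cr + 34.45% × (18,111.00 Cr − 12,800.00 Cr) = 2,837.60 Cr + 34.45% × 5,311.00 Cr = 4,667.24 Cr
Medical Insurance Levy: cap 402,635.00 Cr − YTD 397,190.00 Cr = 5,445.00 Cr subject; 2.4% × 5,445.00 Cr = 130.68 Cr
Workforce Levy: 1% × 18,895.00 Cr = 188.95 Cr
Total: 4,667.24 Cr + 130.68 Cr + 188.95 Cr = 4,986.87 Cr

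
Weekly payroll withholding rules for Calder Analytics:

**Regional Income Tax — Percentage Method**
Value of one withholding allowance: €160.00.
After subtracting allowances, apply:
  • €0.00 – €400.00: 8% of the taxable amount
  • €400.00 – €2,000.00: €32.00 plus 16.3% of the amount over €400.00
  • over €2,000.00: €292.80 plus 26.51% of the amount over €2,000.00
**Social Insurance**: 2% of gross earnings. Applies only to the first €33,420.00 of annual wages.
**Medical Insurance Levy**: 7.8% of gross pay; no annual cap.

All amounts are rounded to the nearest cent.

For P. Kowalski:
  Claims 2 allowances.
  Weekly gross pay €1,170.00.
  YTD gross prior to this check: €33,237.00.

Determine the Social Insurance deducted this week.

Social Insurance: cap €33,420.00 − YTD €33,237.00 = €183.00 subject; 2% × €183.00 = €3.66

€3.66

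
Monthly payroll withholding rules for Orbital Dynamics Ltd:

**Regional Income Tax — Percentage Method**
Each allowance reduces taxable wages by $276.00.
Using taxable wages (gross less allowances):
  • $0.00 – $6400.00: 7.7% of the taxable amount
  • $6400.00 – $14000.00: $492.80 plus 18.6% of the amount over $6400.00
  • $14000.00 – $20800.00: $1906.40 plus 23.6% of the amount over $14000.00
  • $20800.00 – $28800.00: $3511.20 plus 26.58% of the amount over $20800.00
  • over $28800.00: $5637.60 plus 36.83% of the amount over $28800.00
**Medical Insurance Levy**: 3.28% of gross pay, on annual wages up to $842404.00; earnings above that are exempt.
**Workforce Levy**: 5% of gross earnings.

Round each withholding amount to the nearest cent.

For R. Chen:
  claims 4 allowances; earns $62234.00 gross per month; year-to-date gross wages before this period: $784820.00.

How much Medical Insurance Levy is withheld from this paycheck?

$1888.76

Medical Insurance Levy: cap $842404.00 − YTD $784820.00 = $57584.00 subject; 3.28% × $57584.00 = $1888.76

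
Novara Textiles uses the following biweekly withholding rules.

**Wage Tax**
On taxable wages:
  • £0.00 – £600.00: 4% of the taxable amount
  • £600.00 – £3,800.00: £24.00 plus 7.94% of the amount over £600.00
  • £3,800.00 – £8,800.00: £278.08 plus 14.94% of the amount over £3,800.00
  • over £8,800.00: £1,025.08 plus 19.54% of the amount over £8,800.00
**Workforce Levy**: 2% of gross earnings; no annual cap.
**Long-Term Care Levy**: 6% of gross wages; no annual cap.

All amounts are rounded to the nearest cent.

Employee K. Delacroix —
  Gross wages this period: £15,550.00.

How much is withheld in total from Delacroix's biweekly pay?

Wage Tax: taxable = £15,550.00
  £1,025.08 + 19.54% × (£15,550.00 − £8,800.00) = £1,025.08 + 19.54% × £6,750.00 = £2,344.03
Workforce Levy: 2% × £15,550.00 = £311.00
Long-Term Care Levy: 6% × £15,550.00 = £933.00
Total: £2,344.03 + £311.00 + £933.00 = £3,588.03

£3,588.03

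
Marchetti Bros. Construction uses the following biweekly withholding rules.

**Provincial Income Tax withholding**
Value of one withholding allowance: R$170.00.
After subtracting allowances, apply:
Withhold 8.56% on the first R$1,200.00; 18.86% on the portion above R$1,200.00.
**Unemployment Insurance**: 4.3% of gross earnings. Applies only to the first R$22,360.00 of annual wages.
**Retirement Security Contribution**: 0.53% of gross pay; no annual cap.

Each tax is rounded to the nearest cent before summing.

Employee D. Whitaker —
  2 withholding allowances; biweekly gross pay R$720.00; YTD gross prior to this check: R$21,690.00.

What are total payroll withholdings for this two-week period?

Provincial Income Tax: taxable = R$720.00 − 2×R$170.00 = R$380.00
  8.56% × R$380.00 = R$32.53
Unemployment Insurance: cap R$22,360.00 − YTD R$21,690.00 = R$670.00 subject; 4.3% × R$670.00 = R$28.81
Retirement Security Contribution: 0.53% × R$720.00 = R$3.82
Total: R$32.53 + R$28.81 + R$3.82 = R$65.16

R$65.16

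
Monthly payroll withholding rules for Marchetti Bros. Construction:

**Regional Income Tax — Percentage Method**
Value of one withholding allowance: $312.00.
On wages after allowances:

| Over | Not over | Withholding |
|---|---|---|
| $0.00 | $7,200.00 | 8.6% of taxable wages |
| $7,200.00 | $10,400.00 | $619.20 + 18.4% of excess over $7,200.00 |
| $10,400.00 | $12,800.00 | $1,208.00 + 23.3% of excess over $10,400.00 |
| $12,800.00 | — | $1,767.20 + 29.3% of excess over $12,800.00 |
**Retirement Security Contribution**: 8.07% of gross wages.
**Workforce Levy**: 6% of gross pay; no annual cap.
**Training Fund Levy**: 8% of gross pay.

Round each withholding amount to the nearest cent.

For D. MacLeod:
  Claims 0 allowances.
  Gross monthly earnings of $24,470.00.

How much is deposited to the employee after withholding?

Regional Income Tax: taxable = $24,470.00
  $1,767.20 + 29.3% × ($24,470.00 − $12,800.00) = $1,767.20 + 29.3% × $11,670.00 = $5,186.51
Retirement Security Contribution: 8.07% × $24,470.00 = $1,974.73
Workforce Levy: 6% × $24,470.00 = $1,468.20
Training Fund Levy: 8% × $24,470.00 = $1,957.60
Total withheld: $5,186.51 + $1,974.73 + $1,468.20 + $1,957.60 = $10,587.04
Net pay: $24,470.00 − $10,587.04 = $13,882.96

$13,882.96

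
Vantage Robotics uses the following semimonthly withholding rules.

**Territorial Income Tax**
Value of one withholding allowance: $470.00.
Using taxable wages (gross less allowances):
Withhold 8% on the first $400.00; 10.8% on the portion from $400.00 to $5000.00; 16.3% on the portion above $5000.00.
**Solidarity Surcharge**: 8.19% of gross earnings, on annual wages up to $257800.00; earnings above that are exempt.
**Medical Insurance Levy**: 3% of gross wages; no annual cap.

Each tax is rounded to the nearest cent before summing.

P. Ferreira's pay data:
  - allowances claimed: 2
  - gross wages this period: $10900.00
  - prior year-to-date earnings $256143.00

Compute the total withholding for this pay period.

$1799.99

Territorial Income Tax: taxable = $10900.00 − 2×$470.00 = $9960.00
  $528.80 + 16.3% × ($9960.00 − $5000.00) = $528.80 + 16.3% × $4960.00 = $1337.28
Solidarity Surcharge: cap $257800.00 − YTD $256143.00 = $1657.00 subject; 8.19% × $1657.00 = $135.71
Medical Insurance Levy: 3% × $10900.00 = $327.00
Total: $1337.28 + $135.71 + $327.00 = $1799.99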